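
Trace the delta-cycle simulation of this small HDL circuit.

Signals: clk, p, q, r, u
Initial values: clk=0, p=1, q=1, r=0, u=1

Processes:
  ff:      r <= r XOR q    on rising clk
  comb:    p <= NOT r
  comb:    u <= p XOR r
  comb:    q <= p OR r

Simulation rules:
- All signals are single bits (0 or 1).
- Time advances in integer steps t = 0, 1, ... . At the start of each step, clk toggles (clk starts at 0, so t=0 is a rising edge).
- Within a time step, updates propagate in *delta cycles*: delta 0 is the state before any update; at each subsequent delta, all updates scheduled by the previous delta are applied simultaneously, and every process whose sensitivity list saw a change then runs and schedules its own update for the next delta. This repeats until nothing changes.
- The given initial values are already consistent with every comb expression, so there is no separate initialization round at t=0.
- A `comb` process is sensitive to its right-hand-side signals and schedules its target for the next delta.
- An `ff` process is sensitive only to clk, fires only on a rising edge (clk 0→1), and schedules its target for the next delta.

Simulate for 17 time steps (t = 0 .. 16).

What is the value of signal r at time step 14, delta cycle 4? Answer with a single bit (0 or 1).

t=0 Δ0: u=1 clk=0 r=0 q=1 p=1
  Δ1: clk:0→1
  Δ2: r:0→1
  Δ3: u:1→0, p:1→0
  Δ4: u:0→1
  (4Δ to stable)
t=1 Δ0: u=1 clk=1 r=1 q=1 p=0
  Δ1: clk:1→0
  (1Δ to stable)
t=2 Δ0: u=1 clk=0 r=1 q=1 p=0
  Δ1: clk:0→1
  Δ2: r:1→0
  Δ3: u:1→0, q:1→0, p:0→1
  Δ4: u:0→1, q:0→1
  (4Δ to stable)
t=3 Δ0: u=1 clk=1 r=0 q=1 p=1
  Δ1: clk:1→0
  (1Δ to stable)
t=4 Δ0: u=1 clk=0 r=0 q=1 p=1
  Δ1: clk:0→1
  Δ2: r:0→1
  Δ3: u:1→0, p:1→0
  Δ4: u:0→1
  (4Δ to stable)
t=5 Δ0: u=1 clk=1 r=1 q=1 p=0
  Δ1: clk:1→0
  (1Δ to stable)
t=6 Δ0: u=1 clk=0 r=1 q=1 p=0
  Δ1: clk:0→1
  Δ2: r:1→0
  Δ3: u:1→0, q:1→0, p:0→1
  Δ4: u:0→1, q:0→1
  (4Δ to stable)
t=7 Δ0: u=1 clk=1 r=0 q=1 p=1
  Δ1: clk:1→0
  (1Δ to stable)
t=8 Δ0: u=1 clk=0 r=0 q=1 p=1
  Δ1: clk:0→1
  Δ2: r:0→1
  Δ3: u:1→0, p:1→0
  Δ4: u:0→1
  (4Δ to stable)
t=9 Δ0: u=1 clk=1 r=1 q=1 p=0
  Δ1: clk:1→0
  (1Δ to stable)
t=10 Δ0: u=1 clk=0 r=1 q=1 p=0
  Δ1: clk:0→1
  Δ2: r:1→0
  Δ3: u:1→0, q:1→0, p:0→1
  Δ4: u:0→1, q:0→1
  (4Δ to stable)
t=11 Δ0: u=1 clk=1 r=0 q=1 p=1
  Δ1: clk:1→0
  (1Δ to stable)
t=12 Δ0: u=1 clk=0 r=0 q=1 p=1
  Δ1: clk:0→1
  Δ2: r:0→1
  Δ3: u:1→0, p:1→0
  Δ4: u:0→1
  (4Δ to stable)
t=13 Δ0: u=1 clk=1 r=1 q=1 p=0
  Δ1: clk:1→0
  (1Δ to stable)
t=14 Δ0: u=1 clk=0 r=1 q=1 p=0
  Δ1: clk:0→1
  Δ2: r:1→0
  Δ3: u:1→0, q:1→0, p:0→1
  Δ4: u:0→1, q:0→1
  (4Δ to stable)
t=15 Δ0: u=1 clk=1 r=0 q=1 p=1
  Δ1: clk:1→0
  (1Δ to stable)
t=16 Δ0: u=1 clk=0 r=0 q=1 p=1
  Δ1: clk:0→1
  Δ2: r:0→1
  Δ3: u:1→0, p:1→0
  Δ4: u:0→1
  (4Δ to stable)

0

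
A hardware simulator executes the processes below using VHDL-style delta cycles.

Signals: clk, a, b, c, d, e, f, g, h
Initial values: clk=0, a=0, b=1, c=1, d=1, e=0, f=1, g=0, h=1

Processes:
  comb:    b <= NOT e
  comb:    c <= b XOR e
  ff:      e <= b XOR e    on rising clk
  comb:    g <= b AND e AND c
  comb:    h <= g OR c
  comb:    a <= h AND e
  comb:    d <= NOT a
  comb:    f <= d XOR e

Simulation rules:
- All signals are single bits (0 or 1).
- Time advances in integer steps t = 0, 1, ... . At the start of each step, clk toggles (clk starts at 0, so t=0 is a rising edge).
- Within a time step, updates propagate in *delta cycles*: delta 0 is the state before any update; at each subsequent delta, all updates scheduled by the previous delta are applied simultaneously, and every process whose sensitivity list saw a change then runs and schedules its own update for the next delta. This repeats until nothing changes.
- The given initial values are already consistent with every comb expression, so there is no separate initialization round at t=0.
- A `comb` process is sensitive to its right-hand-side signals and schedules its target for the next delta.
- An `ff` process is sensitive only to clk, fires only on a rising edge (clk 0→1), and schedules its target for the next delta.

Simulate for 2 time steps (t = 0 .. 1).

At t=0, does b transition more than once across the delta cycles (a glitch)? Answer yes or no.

t=0 Δ0: a=0 c=1 f=1 h=1 d=1 g=0 b=1 clk=0 e=0
  Δ1: clk:0→1
  Δ2: e:0→1
  Δ3: a:0→1, c:1→0, f:1→0, g:0→1, b:1→0
  Δ4: c:0→1, d:1→0, g:1→0
  Δ5: f:0→1
  (5Δ to stable)
t=1 Δ0: a=1 c=1 f=1 h=1 d=0 g=0 b=0 clk=1 e=1
  Δ1: clk:1→0
  (1Δ to stable)

no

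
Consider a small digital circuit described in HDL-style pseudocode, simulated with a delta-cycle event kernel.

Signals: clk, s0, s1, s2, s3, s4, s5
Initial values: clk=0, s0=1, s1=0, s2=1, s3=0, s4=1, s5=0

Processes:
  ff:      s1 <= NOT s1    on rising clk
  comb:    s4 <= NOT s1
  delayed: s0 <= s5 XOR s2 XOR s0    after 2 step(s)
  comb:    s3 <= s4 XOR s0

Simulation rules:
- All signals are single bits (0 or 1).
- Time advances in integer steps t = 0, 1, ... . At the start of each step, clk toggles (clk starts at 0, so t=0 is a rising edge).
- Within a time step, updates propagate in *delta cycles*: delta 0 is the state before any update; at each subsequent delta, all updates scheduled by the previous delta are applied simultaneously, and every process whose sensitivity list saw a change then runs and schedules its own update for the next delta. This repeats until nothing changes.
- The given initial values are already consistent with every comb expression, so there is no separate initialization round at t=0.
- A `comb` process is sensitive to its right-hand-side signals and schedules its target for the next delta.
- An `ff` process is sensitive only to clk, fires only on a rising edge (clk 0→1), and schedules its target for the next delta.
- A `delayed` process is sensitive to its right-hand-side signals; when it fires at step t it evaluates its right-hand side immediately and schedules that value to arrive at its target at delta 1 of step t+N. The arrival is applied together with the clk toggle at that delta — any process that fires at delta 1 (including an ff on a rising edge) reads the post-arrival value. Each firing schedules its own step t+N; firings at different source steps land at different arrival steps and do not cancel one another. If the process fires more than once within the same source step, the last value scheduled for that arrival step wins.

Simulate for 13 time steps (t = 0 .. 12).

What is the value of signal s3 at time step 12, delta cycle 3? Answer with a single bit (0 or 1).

0

[bits: s5,s0,s1,s2,s4,s3,clk]
t=0: Δ0=0101100 Δ1=0101101 Δ2=0111101 Δ3=0111001 Δ4=0111011 | 4Δ
t=1: Δ0=0111011 Δ1=0111010 | 1Δ
t=2: Δ0=0111010 Δ1=0111011 Δ2=0101011 Δ3=0101111 Δ4=0101101 | 4Δ
t=3: Δ0=0101101 Δ1=0101100 | 1Δ
t=4: Δ0=0101100 Δ1=0101101 Δ2=0111101 Δ3=0111001 Δ4=0111011 | 4Δ
t=5: Δ0=0111011 Δ1=0111010 | 1Δ
t=6: Δ0=0111010 Δ1=0111011 Δ2=0101011 Δ3=0101111 Δ4=0101101 | 4Δ
t=7: Δ0=0101101 Δ1=0101100 | 1Δ
t=8: Δ0=0101100 Δ1=0101101 Δ2=0111101 Δ3=0111001 Δ4=0111011 | 4Δ
t=9: Δ0=0111011 Δ1=0111010 | 1Δ
t=10: Δ0=0111010 Δ1=0111011 Δ2=0101011 Δ3=0101111 Δ4=0101101 | 4Δ
t=11: Δ0=0101101 Δ1=0101100 | 1Δ
t=12: Δ0=0101100 Δ1=0101101 Δ2=0111101 Δ3=0111001 Δ4=0111011 | 4Δ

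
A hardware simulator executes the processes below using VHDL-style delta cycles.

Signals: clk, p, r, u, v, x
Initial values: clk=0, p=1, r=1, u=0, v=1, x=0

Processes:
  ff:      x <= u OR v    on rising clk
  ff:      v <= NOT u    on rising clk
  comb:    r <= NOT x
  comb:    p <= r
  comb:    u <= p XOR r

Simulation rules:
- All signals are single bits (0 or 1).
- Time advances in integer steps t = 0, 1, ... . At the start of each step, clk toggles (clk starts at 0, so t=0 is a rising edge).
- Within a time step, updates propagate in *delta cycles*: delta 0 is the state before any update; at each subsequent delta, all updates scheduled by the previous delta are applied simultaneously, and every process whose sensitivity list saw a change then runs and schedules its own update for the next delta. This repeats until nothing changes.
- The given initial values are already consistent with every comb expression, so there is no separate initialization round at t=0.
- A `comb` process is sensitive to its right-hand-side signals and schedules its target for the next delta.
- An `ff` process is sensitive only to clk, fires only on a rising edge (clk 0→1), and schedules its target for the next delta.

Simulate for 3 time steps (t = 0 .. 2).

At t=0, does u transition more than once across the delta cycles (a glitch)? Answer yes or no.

yes

t0.Δ0 x=0 v=1 clk=0 r=1 u=0 p=1
t0.Δ1 x=0 v=1 clk=1 r=1 u=0 p=1
t0.Δ2 x=1 v=1 clk=1 r=1 u=0 p=1
t0.Δ3 x=1 v=1 clk=1 r=0 u=0 p=1
t0.Δ4 x=1 v=1 clk=1 r=0 u=1 p=0
t0.Δ5 x=1 v=1 clk=1 r=0 u=0 p=0
t1.Δ0 x=1 v=1 clk=1 r=0 u=0 p=0
t1.Δ1 x=1 v=1 clk=0 r=0 u=0 p=0
t2.Δ0 x=1 v=1 clk=0 r=0 u=0 p=0
t2.Δ1 x=1 v=1 clk=1 r=0 u=0 p=0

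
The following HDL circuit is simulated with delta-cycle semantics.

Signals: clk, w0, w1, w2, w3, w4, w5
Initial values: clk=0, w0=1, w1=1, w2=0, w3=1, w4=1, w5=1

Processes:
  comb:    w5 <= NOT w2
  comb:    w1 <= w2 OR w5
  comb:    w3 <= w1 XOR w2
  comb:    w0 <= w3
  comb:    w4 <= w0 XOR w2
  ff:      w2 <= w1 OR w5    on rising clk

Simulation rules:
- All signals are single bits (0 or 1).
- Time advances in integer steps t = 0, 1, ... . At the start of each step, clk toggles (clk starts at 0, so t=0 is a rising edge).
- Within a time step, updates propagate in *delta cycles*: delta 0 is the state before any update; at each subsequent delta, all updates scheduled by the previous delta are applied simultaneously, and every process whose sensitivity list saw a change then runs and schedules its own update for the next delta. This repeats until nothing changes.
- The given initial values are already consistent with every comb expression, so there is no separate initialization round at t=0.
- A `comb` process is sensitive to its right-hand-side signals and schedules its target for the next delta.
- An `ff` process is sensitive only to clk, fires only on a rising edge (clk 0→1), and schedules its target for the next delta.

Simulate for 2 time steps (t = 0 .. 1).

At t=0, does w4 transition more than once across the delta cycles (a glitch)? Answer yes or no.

yes

[bits: clk,w0,w4,w1,w2,w3,w5]
t=0: Δ0=0111011 Δ1=1111011 Δ2=1111111 Δ3=1101100 Δ4=1001100 Δ5=1011100 | 5Δ
t=1: Δ0=1011100 Δ1=0011100 | 1Δ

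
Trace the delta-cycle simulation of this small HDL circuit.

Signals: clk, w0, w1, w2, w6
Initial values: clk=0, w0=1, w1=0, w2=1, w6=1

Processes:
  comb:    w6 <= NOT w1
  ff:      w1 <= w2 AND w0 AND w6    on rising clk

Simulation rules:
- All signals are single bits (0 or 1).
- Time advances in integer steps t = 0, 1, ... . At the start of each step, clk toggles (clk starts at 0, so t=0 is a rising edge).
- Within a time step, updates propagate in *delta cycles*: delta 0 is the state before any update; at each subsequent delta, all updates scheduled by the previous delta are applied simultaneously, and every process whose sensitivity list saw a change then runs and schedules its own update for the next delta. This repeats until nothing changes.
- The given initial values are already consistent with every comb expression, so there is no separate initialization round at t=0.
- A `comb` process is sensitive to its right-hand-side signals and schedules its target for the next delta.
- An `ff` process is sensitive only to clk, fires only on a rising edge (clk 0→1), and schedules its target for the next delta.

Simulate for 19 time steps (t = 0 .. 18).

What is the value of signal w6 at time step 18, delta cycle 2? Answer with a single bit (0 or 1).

0

t0.Δ0 w6=1 w1=0 clk=0 w2=1 w0=1
t0.Δ1 w6=1 w1=0 clk=1 w2=1 w0=1
t0.Δ2 w6=1 w1=1 clk=1 w2=1 w0=1
t0.Δ3 w6=0 w1=1 clk=1 w2=1 w0=1
t1.Δ0 w6=0 w1=1 clk=1 w2=1 w0=1
t1.Δ1 w6=0 w1=1 clk=0 w2=1 w0=1
t2.Δ0 w6=0 w1=1 clk=0 w2=1 w0=1
t2.Δ1 w6=0 w1=1 clk=1 w2=1 w0=1
t2.Δ2 w6=0 w1=0 clk=1 w2=1 w0=1
t2.Δ3 w6=1 w1=0 clk=1 w2=1 w0=1
t3.Δ0 w6=1 w1=0 clk=1 w2=1 w0=1
t3.Δ1 w6=1 w1=0 clk=0 w2=1 w0=1
t4.Δ0 w6=1 w1=0 clk=0 w2=1 w0=1
t4.Δ1 w6=1 w1=0 clk=1 w2=1 w0=1
t4.Δ2 w6=1 w1=1 clk=1 w2=1 w0=1
t4.Δ3 w6=0 w1=1 clk=1 w2=1 w0=1
t5.Δ0 w6=0 w1=1 clk=1 w2=1 w0=1
t5.Δ1 w6=0 w1=1 clk=0 w2=1 w0=1
t6.Δ0 w6=0 w1=1 clk=0 w2=1 w0=1
t6.Δ1 w6=0 w1=1 clk=1 w2=1 w0=1
t6.Δ2 w6=0 w1=0 clk=1 w2=1 w0=1
t6.Δ3 w6=1 w1=0 clk=1 w2=1 w0=1
t7.Δ0 w6=1 w1=0 clk=1 w2=1 w0=1
t7.Δ1 w6=1 w1=0 clk=0 w2=1 w0=1
t8.Δ0 w6=1 w1=0 clk=0 w2=1 w0=1
t8.Δ1 w6=1 w1=0 clk=1 w2=1 w0=1
t8.Δ2 w6=1 w1=1 clk=1 w2=1 w0=1
t8.Δ3 w6=0 w1=1 clk=1 w2=1 w0=1
t9.Δ0 w6=0 w1=1 clk=1 w2=1 w0=1
t9.Δ1 w6=0 w1=1 clk=0 w2=1 w0=1
t10.Δ0 w6=0 w1=1 clk=0 w2=1 w0=1
t10.Δ1 w6=0 w1=1 clk=1 w2=1 w0=1
t10.Δ2 w6=0 w1=0 clk=1 w2=1 w0=1
t10.Δ3 w6=1 w1=0 clk=1 w2=1 w0=1
t11.Δ0 w6=1 w1=0 clk=1 w2=1 w0=1
t11.Δ1 w6=1 w1=0 clk=0 w2=1 w0=1
t12.Δ0 w6=1 w1=0 clk=0 w2=1 w0=1
t12.Δ1 w6=1 w1=0 clk=1 w2=1 w0=1
t12.Δ2 w6=1 w1=1 clk=1 w2=1 w0=1
t12.Δ3 w6=0 w1=1 clk=1 w2=1 w0=1
t13.Δ0 w6=0 w1=1 clk=1 w2=1 w0=1
t13.Δ1 w6=0 w1=1 clk=0 w2=1 w0=1
t14.Δ0 w6=0 w1=1 clk=0 w2=1 w0=1
t14.Δ1 w6=0 w1=1 clk=1 w2=1 w0=1
t14.Δ2 w6=0 w1=0 clk=1 w2=1 w0=1
t14.Δ3 w6=1 w1=0 clk=1 w2=1 w0=1
t15.Δ0 w6=1 w1=0 clk=1 w2=1 w0=1
t15.Δ1 w6=1 w1=0 clk=0 w2=1 w0=1
t16.Δ0 w6=1 w1=0 clk=0 w2=1 w0=1
t16.Δ1 w6=1 w1=0 clk=1 w2=1 w0=1
t16.Δ2 w6=1 w1=1 clk=1 w2=1 w0=1
t16.Δ3 w6=0 w1=1 clk=1 w2=1 w0=1
t17.Δ0 w6=0 w1=1 clk=1 w2=1 w0=1
t17.Δ1 w6=0 w1=1 clk=0 w2=1 w0=1
t18.Δ0 w6=0 w1=1 clk=0 w2=1 w0=1
t18.Δ1 w6=0 w1=1 clk=1 w2=1 w0=1
t18.Δ2 w6=0 w1=0 clk=1 w2=1 w0=1
t18.Δ3 w6=1 w1=0 clk=1 w2=1 w0=1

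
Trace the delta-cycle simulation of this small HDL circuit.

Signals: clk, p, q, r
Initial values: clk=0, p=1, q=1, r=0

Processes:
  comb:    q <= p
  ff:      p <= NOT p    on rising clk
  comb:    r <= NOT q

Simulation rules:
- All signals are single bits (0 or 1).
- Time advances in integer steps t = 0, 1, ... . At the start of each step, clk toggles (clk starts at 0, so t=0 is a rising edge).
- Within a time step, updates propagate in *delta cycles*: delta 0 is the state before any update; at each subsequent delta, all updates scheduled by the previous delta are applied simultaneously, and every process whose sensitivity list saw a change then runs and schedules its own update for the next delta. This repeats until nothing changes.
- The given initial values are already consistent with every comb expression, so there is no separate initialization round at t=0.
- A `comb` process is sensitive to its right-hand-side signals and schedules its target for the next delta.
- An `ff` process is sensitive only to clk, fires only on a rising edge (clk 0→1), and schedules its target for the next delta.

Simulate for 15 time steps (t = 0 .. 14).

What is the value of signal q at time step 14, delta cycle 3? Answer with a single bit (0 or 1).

[bits: r,clk,q,p]
t=0: Δ0=0011 Δ1=0111 Δ2=0110 Δ3=0100 Δ4=1100 | 4Δ
t=1: Δ0=1100 Δ1=1000 | 1Δ
t=2: Δ0=1000 Δ1=1100 Δ2=1101 Δ3=1111 Δ4=0111 | 4Δ
t=3: Δ0=0111 Δ1=0011 | 1Δ
t=4: Δ0=0011 Δ1=0111 Δ2=0110 Δ3=0100 Δ4=1100 | 4Δ
t=5: Δ0=1100 Δ1=1000 | 1Δ
t=6: Δ0=1000 Δ1=1100 Δ2=1101 Δ3=1111 Δ4=0111 | 4Δ
t=7: Δ0=0111 Δ1=0011 | 1Δ
t=8: Δ0=0011 Δ1=0111 Δ2=0110 Δ3=0100 Δ4=1100 | 4Δ
t=9: Δ0=1100 Δ1=1000 | 1Δ
t=10: Δ0=1000 Δ1=1100 Δ2=1101 Δ3=1111 Δ4=0111 | 4Δ
t=11: Δ0=0111 Δ1=0011 | 1Δ
t=12: Δ0=0011 Δ1=0111 Δ2=0110 Δ3=0100 Δ4=1100 | 4Δ
t=13: Δ0=1100 Δ1=1000 | 1Δ
t=14: Δ0=1000 Δ1=1100 Δ2=1101 Δ3=1111 Δ4=0111 | 4Δ

1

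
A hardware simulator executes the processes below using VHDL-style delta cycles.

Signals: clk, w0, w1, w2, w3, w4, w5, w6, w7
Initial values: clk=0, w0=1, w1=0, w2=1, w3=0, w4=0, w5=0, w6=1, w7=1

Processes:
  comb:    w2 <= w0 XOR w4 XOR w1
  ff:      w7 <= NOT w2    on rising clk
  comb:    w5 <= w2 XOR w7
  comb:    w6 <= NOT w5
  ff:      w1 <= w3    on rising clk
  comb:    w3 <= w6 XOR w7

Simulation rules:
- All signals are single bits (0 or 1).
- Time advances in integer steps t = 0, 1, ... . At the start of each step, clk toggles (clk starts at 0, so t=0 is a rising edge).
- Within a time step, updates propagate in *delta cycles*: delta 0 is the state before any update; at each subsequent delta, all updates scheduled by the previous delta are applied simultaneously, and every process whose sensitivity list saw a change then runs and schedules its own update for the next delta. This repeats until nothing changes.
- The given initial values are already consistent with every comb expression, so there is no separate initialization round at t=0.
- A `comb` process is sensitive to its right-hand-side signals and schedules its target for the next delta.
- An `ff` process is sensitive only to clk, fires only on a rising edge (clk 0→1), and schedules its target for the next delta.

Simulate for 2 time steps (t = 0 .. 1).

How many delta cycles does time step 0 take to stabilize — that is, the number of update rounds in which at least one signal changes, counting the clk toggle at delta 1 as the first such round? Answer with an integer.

5

t=0 Δ0: w6=1 clk=0 w3=0 w5=0 w4=0 w1=0 w2=1 w0=1 w7=1
  Δ1: clk:0→1
  Δ2: w7:1→0
  Δ3: w3:0→1, w5:0→1
  Δ4: w6:1→0
  Δ5: w3:1→0
  (5Δ to stable)
t=1 Δ0: w6=0 clk=1 w3=0 w5=1 w4=0 w1=0 w2=1 w0=1 w7=0
  Δ1: clk:1→0
  (1Δ to stable)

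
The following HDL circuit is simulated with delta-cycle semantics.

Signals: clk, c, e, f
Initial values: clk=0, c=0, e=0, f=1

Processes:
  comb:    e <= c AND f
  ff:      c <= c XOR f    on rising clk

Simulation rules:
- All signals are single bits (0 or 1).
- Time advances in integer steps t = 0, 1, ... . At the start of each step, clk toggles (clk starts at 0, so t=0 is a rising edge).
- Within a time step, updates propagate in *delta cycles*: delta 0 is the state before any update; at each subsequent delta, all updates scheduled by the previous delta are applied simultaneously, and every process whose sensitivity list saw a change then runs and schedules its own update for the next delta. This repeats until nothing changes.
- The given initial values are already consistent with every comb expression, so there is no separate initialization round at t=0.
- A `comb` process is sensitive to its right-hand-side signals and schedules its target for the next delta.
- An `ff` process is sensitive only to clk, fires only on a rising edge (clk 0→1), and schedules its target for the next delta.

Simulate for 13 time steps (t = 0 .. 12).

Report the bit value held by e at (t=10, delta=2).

1

[bits: c,e,f,clk]
t=0: Δ0=0010 Δ1=0011 Δ2=1011 Δ3=1111 | 3Δ
t=1: Δ0=1111 Δ1=1110 | 1Δ
t=2: Δ0=1110 Δ1=1111 Δ2=0111 Δ3=0011 | 3Δ
t=3: Δ0=0011 Δ1=0010 | 1Δ
t=4: Δ0=0010 Δ1=0011 Δ2=1011 Δ3=1111 | 3Δ
t=5: Δ0=1111 Δ1=1110 | 1Δ
t=6: Δ0=1110 Δ1=1111 Δ2=0111 Δ3=0011 | 3Δ
t=7: Δ0=0011 Δ1=0010 | 1Δ
t=8: Δ0=0010 Δ1=0011 Δ2=1011 Δ3=1111 | 3Δ
t=9: Δ0=1111 Δ1=1110 | 1Δ
t=10: Δ0=1110 Δ1=1111 Δ2=0111 Δ3=0011 | 3Δ
t=11: Δ0=0011 Δ1=0010 | 1Δ
t=12: Δ0=0010 Δ1=0011 Δ2=1011 Δ3=1111 | 3Δ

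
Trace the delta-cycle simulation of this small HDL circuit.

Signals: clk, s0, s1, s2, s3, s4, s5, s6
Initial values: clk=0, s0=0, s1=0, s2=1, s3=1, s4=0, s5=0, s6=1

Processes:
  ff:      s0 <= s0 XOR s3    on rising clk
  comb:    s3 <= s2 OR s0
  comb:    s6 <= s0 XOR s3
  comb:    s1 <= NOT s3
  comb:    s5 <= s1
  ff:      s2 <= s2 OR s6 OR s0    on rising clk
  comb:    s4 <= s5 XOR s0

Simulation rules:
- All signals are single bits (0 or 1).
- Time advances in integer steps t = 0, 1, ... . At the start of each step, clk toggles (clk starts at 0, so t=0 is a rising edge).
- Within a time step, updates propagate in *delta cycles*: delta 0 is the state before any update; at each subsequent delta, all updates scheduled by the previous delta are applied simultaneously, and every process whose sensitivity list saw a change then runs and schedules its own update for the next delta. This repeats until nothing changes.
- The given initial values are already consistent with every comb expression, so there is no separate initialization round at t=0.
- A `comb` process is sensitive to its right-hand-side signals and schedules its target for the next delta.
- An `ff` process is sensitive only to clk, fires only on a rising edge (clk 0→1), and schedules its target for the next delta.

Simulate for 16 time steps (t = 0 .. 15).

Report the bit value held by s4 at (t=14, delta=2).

t0.Δ0 s0=0 s2=1 clk=0 s4=0 s6=1 s1=0 s3=1 s5=0
t0.Δ1 s0=0 s2=1 clk=1 s4=0 s6=1 s1=0 s3=1 s5=0
t0.Δ2 s0=1 s2=1 clk=1 s4=0 s6=1 s1=0 s3=1 s5=0
t0.Δ3 s0=1 s2=1 clk=1 s4=1 s6=0 s1=0 s3=1 s5=0
t1.Δ0 s0=1 s2=1 clk=1 s4=1 s6=0 s1=0 s3=1 s5=0
t1.Δ1 s0=1 s2=1 clk=0 s4=1 s6=0 s1=0 s3=1 s5=0
t2.Δ0 s0=1 s2=1 clk=0 s4=1 s6=0 s1=0 s3=1 s5=0
t2.Δ1 s0=1 s2=1 clk=1 s4=1 s6=0 s1=0 s3=1 s5=0
t2.Δ2 s0=0 s2=1 clk=1 s4=1 s6=0 s1=0 s3=1 s5=0
t2.Δ3 s0=0 s2=1 clk=1 s4=0 s6=1 s1=0 s3=1 s5=0
t3.Δ0 s0=0 s2=1 clk=1 s4=0 s6=1 s1=0 s3=1 s5=0
t3.Δ1 s0=0 s2=1 clk=0 s4=0 s6=1 s1=0 s3=1 s5=0
t4.Δ0 s0=0 s2=1 clk=0 s4=0 s6=1 s1=0 s3=1 s5=0
t4.Δ1 s0=0 s2=1 clk=1 s4=0 s6=1 s1=0 s3=1 s5=0
t4.Δ2 s0=1 s2=1 clk=1 s4=0 s6=1 s1=0 s3=1 s5=0
t4.Δ3 s0=1 s2=1 clk=1 s4=1 s6=0 s1=0 s3=1 s5=0
t5.Δ0 s0=1 s2=1 clk=1 s4=1 s6=0 s1=0 s3=1 s5=0
t5.Δ1 s0=1 s2=1 clk=0 s4=1 s6=0 s1=0 s3=1 s5=0
t6.Δ0 s0=1 s2=1 clk=0 s4=1 s6=0 s1=0 s3=1 s5=0
t6.Δ1 s0=1 s2=1 clk=1 s4=1 s6=0 s1=0 s3=1 s5=0
t6.Δ2 s0=0 s2=1 clk=1 s4=1 s6=0 s1=0 s3=1 s5=0
t6.Δ3 s0=0 s2=1 clk=1 s4=0 s6=1 s1=0 s3=1 s5=0
t7.Δ0 s0=0 s2=1 clk=1 s4=0 s6=1 s1=0 s3=1 s5=0
t7.Δ1 s0=0 s2=1 clk=0 s4=0 s6=1 s1=0 s3=1 s5=0
t8.Δ0 s0=0 s2=1 clk=0 s4=0 s6=1 s1=0 s3=1 s5=0
t8.Δ1 s0=0 s2=1 clk=1 s4=0 s6=1 s1=0 s3=1 s5=0
t8.Δ2 s0=1 s2=1 clk=1 s4=0 s6=1 s1=0 s3=1 s5=0
t8.Δ3 s0=1 s2=1 clk=1 s4=1 s6=0 s1=0 s3=1 s5=0
t9.Δ0 s0=1 s2=1 clk=1 s4=1 s6=0 s1=0 s3=1 s5=0
t9.Δ1 s0=1 s2=1 clk=0 s4=1 s6=0 s1=0 s3=1 s5=0
t10.Δ0 s0=1 s2=1 clk=0 s4=1 s6=0 s1=0 s3=1 s5=0
t10.Δ1 s0=1 s2=1 clk=1 s4=1 s6=0 s1=0 s3=1 s5=0
t10.Δ2 s0=0 s2=1 clk=1 s4=1 s6=0 s1=0 s3=1 s5=0
t10.Δ3 s0=0 s2=1 clk=1 s4=0 s6=1 s1=0 s3=1 s5=0
t11.Δ0 s0=0 s2=1 clk=1 s4=0 s6=1 s1=0 s3=1 s5=0
t11.Δ1 s0=0 s2=1 clk=0 s4=0 s6=1 s1=0 s3=1 s5=0
t12.Δ0 s0=0 s2=1 clk=0 s4=0 s6=1 s1=0 s3=1 s5=0
t12.Δ1 s0=0 s2=1 clk=1 s4=0 s6=1 s1=0 s3=1 s5=0
t12.Δ2 s0=1 s2=1 clk=1 s4=0 s6=1 s1=0 s3=1 s5=0
t12.Δ3 s0=1 s2=1 clk=1 s4=1 s6=0 s1=0 s3=1 s5=0
t13.Δ0 s0=1 s2=1 clk=1 s4=1 s6=0 s1=0 s3=1 s5=0
t13.Δ1 s0=1 s2=1 clk=0 s4=1 s6=0 s1=0 s3=1 s5=0
t14.Δ0 s0=1 s2=1 clk=0 s4=1 s6=0 s1=0 s3=1 s5=0
t14.Δ1 s0=1 s2=1 clk=1 s4=1 s6=0 s1=0 s3=1 s5=0
t14.Δ2 s0=0 s2=1 clk=1 s4=1 s6=0 s1=0 s3=1 s5=0
t14.Δ3 s0=0 s2=1 clk=1 s4=0 s6=1 s1=0 s3=1 s5=0
t15.Δ0 s0=0 s2=1 clk=1 s4=0 s6=1 s1=0 s3=1 s5=0
t15.Δ1 s0=0 s2=1 clk=0 s4=0 s6=1 s1=0 s3=1 s5=0

1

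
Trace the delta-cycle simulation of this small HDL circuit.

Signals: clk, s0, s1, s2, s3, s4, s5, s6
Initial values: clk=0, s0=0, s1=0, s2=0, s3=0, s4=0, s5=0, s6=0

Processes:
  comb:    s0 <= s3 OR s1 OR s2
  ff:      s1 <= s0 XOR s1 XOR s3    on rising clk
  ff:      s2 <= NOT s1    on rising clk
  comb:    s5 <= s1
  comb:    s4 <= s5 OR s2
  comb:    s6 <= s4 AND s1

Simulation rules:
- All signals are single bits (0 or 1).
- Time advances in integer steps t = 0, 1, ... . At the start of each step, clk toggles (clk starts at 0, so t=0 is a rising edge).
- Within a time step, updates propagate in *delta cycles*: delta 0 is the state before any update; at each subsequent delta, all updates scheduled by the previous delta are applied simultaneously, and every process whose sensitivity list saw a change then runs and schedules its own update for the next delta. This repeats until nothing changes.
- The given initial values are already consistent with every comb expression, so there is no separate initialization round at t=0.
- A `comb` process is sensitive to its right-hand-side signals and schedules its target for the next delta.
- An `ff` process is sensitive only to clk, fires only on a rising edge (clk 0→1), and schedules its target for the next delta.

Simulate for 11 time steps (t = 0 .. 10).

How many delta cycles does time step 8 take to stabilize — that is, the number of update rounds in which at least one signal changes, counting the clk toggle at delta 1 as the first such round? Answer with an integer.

3

t0.Δ0 s1=0 s6=0 s4=0 s0=0 s2=0 s5=0 clk=0 s3=0
t0.Δ1 s1=0 s6=0 s4=0 s0=0 s2=0 s5=0 clk=1 s3=0
t0.Δ2 s1=0 s6=0 s4=0 s0=0 s2=1 s5=0 clk=1 s3=0
t0.Δ3 s1=0 s6=0 s4=1 s0=1 s2=1 s5=0 clk=1 s3=0
t1.Δ0 s1=0 s6=0 s4=1 s0=1 s2=1 s5=0 clk=1 s3=0
t1.Δ1 s1=0 s6=0 s4=1 s0=1 s2=1 s5=0 clk=0 s3=0
t2.Δ0 s1=0 s6=0 s4=1 s0=1 s2=1 s5=0 clk=0 s3=0
t2.Δ1 s1=0 s6=0 s4=1 s0=1 s2=1 s5=0 clk=1 s3=0
t2.Δ2 s1=1 s6=0 s4=1 s0=1 s2=1 s5=0 clk=1 s3=0
t2.Δ3 s1=1 s6=1 s4=1 s0=1 s2=1 s5=1 clk=1 s3=0
t3.Δ0 s1=1 s6=1 s4=1 s0=1 s2=1 s5=1 clk=1 s3=0
t3.Δ1 s1=1 s6=1 s4=1 s0=1 s2=1 s5=1 clk=0 s3=0
t4.Δ0 s1=1 s6=1 s4=1 s0=1 s2=1 s5=1 clk=0 s3=0
t4.Δ1 s1=1 s6=1 s4=1 s0=1 s2=1 s5=1 clk=1 s3=0
t4.Δ2 s1=0 s6=1 s4=1 s0=1 s2=0 s5=1 clk=1 s3=0
t4.Δ3 s1=0 s6=0 s4=1 s0=0 s2=0 s5=0 clk=1 s3=0
t4.Δ4 s1=0 s6=0 s4=0 s0=0 s2=0 s5=0 clk=1 s3=0
t5.Δ0 s1=0 s6=0 s4=0 s0=0 s2=0 s5=0 clk=1 s3=0
t5.Δ1 s1=0 s6=0 s4=0 s0=0 s2=0 s5=0 clk=0 s3=0
t6.Δ0 s1=0 s6=0 s4=0 s0=0 s2=0 s5=0 clk=0 s3=0
t6.Δ1 s1=0 s6=0 s4=0 s0=0 s2=0 s5=0 clk=1 s3=0
t6.Δ2 s1=0 s6=0 s4=0 s0=0 s2=1 s5=0 clk=1 s3=0
t6.Δ3 s1=0 s6=0 s4=1 s0=1 s2=1 s5=0 clk=1 s3=0
t7.Δ0 s1=0 s6=0 s4=1 s0=1 s2=1 s5=0 clk=1 s3=0
t7.Δ1 s1=0 s6=0 s4=1 s0=1 s2=1 s5=0 clk=0 s3=0
t8.Δ0 s1=0 s6=0 s4=1 s0=1 s2=1 s5=0 clk=0 s3=0
t8.Δ1 s1=0 s6=0 s4=1 s0=1 s2=1 s5=0 clk=1 s3=0
t8.Δ2 s1=1 s6=0 s4=1 s0=1 s2=1 s5=0 clk=1 s3=0
t8.Δ3 s1=1 s6=1 s4=1 s0=1 s2=1 s5=1 clk=1 s3=0
t9.Δ0 s1=1 s6=1 s4=1 s0=1 s2=1 s5=1 clk=1 s3=0
t9.Δ1 s1=1 s6=1 s4=1 s0=1 s2=1 s5=1 clk=0 s3=0
t10.Δ0 s1=1 s6=1 s4=1 s0=1 s2=1 s5=1 clk=0 s3=0
t10.Δ1 s1=1 s6=1 s4=1 s0=1 s2=1 s5=1 clk=1 s3=0
t10.Δ2 s1=0 s6=1 s4=1 s0=1 s2=0 s5=1 clk=1 s3=0
t10.Δ3 s1=0 s6=0 s4=1 s0=0 s2=0 s5=0 clk=1 s3=0
t10.Δ4 s1=0 s6=0 s4=0 s0=0 s2=0 s5=0 clk=1 s3=0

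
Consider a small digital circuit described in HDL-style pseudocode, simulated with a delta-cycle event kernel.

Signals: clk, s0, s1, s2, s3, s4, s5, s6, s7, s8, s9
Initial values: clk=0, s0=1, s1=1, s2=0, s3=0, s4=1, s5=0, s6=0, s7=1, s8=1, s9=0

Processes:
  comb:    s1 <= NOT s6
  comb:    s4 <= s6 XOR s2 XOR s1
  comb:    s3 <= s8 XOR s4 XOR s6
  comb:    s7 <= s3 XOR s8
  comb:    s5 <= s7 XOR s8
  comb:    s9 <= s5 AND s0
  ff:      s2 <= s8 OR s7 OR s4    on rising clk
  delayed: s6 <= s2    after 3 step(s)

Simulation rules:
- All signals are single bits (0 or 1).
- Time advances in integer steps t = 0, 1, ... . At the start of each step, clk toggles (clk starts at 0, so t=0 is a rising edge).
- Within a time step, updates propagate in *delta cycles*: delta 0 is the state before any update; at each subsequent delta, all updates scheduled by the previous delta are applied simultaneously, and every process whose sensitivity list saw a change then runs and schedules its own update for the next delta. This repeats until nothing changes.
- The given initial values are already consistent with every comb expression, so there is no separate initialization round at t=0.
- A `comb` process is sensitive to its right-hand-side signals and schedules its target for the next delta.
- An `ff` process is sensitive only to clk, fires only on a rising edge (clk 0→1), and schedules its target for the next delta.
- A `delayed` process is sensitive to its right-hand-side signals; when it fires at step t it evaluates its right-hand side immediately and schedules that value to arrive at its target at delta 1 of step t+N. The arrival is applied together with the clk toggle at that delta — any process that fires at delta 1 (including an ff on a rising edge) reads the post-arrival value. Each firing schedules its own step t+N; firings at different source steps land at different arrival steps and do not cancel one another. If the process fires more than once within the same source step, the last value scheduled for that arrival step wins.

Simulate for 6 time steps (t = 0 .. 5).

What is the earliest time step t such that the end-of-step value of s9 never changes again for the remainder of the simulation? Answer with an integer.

[bits: s6,s8,s1,clk,s2,s0,s5,s9,s3,s4,s7]
t=0: Δ0=01100100011 Δ1=01110100011 Δ2=01111100011 Δ3=01111100001 Δ4=01111100101 Δ5=01111100100 Δ6=01111110100 Δ7=01111111100 | 7Δ
t=1: Δ0=01111111100 Δ1=01101111100 | 1Δ
t=2: Δ0=01101111100 Δ1=01111111100 | 1Δ
t=3: Δ0=01111111100 Δ1=11101111100 Δ2=11001111010 Δ3=11001111101 Δ4=11001101000 Δ5=11001110001 Δ6=11001101001 Δ7=11001100001 | 7Δ
t=4: Δ0=11001100001 Δ1=11011100001 | 1Δ
t=5: Δ0=11011100001 Δ1=11001100001 | 1Δ

3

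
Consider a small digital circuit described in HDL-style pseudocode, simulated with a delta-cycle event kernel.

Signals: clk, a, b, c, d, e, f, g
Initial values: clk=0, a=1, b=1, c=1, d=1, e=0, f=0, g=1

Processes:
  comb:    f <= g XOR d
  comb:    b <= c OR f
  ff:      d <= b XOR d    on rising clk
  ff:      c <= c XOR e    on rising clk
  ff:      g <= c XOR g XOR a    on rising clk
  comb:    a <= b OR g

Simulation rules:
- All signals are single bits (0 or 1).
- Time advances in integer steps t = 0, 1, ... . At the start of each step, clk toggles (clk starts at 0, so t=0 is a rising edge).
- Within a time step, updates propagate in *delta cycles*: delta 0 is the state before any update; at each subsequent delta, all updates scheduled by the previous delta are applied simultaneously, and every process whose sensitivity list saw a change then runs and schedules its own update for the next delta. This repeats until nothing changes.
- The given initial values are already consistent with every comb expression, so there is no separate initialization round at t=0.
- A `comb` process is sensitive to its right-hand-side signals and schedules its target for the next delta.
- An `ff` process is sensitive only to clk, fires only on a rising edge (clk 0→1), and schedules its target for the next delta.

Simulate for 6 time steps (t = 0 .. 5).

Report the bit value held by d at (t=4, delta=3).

[bits: g,clk,a,c,f,b,e,d]
t=0: Δ0=10110101 Δ1=11110101 Δ2=11110100 Δ3=11111100 | 3Δ
t=1: Δ0=11111100 Δ1=10111100 | 1Δ
t=2: Δ0=10111100 Δ1=11111100 Δ2=11111101 Δ3=11110101 | 3Δ
t=3: Δ0=11110101 Δ1=10110101 | 1Δ
t=4: Δ0=10110101 Δ1=11110101 Δ2=11110100 Δ3=11111100 | 3Δ
t=5: Δ0=11111100 Δ1=10111100 | 1Δ

0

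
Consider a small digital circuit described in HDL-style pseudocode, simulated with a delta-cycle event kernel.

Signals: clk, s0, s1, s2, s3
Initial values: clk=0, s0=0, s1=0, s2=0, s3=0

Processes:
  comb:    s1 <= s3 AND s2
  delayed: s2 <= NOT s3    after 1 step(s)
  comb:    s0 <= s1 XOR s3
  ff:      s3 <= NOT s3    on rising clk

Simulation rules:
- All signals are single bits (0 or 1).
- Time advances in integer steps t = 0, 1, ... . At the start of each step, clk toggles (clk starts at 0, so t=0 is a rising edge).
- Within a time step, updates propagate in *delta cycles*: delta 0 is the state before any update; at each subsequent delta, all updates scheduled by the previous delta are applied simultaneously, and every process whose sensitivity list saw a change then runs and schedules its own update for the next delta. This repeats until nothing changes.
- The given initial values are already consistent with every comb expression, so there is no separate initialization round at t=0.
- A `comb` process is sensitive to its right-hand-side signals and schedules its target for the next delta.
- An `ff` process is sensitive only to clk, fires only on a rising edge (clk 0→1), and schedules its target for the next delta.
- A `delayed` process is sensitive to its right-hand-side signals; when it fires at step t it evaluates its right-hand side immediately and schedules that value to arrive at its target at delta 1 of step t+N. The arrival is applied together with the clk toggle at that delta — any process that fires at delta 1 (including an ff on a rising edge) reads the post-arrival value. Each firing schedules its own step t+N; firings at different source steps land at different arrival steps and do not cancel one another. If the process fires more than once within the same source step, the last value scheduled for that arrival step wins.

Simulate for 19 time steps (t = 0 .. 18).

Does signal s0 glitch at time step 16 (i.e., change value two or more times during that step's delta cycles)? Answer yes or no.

[bits: clk,s0,s3,s2,s1]
t=0: Δ0=00000 Δ1=10000 Δ2=10100 Δ3=11100 | 3Δ
t=1: Δ0=11100 Δ1=01100 | 1Δ
t=2: Δ0=01100 Δ1=11100 Δ2=11000 Δ3=10000 | 3Δ
t=3: Δ0=10000 Δ1=00010 | 1Δ
t=4: Δ0=00010 Δ1=10010 Δ2=10110 Δ3=11111 Δ4=10111 | 4Δ
t=5: Δ0=10111 Δ1=00101 Δ2=00100 Δ3=01100 | 3Δ
t=6: Δ0=01100 Δ1=11100 Δ2=11000 Δ3=10000 | 3Δ
t=7: Δ0=10000 Δ1=00010 | 1Δ
t=8: Δ0=00010 Δ1=10010 Δ2=10110 Δ3=11111 Δ4=10111 | 4Δ
t=9: Δ0=10111 Δ1=00101 Δ2=00100 Δ3=01100 | 3Δ
t=10: Δ0=01100 Δ1=11100 Δ2=11000 Δ3=10000 | 3Δ
t=11: Δ0=10000 Δ1=00010 | 1Δ
t=12: Δ0=00010 Δ1=10010 Δ2=10110 Δ3=11111 Δ4=10111 | 4Δ
t=13: Δ0=10111 Δ1=00101 Δ2=00100 Δ3=01100 | 3Δ
t=14: Δ0=01100 Δ1=11100 Δ2=11000 Δ3=10000 | 3Δ
t=15: Δ0=10000 Δ1=00010 | 1Δ
t=16: Δ0=00010 Δ1=10010 Δ2=10110 Δ3=11111 Δ4=10111 | 4Δ
t=17: Δ0=10111 Δ1=00101 Δ2=00100 Δ3=01100 | 3Δ
t=18: Δ0=01100 Δ1=11100 Δ2=11000 Δ3=10000 | 3Δ

yes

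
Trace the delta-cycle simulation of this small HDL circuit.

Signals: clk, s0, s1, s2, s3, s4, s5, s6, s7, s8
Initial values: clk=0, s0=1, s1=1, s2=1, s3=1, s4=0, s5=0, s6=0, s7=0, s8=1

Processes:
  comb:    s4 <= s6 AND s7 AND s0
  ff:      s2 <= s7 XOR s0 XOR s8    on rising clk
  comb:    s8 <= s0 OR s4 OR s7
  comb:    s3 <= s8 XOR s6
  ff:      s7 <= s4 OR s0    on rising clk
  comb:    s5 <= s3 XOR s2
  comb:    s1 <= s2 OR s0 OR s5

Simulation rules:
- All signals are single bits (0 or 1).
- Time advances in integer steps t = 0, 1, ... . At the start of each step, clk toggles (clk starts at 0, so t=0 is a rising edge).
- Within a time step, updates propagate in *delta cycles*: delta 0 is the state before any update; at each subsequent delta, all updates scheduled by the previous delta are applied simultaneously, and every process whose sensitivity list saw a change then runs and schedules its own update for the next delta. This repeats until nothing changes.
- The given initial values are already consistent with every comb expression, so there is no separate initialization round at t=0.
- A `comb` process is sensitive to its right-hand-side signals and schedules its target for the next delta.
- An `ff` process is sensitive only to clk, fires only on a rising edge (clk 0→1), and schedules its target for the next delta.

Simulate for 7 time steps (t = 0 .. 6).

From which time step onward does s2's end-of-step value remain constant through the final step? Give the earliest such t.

t0.Δ0 s6=0 s3=1 s4=0 s5=0 s7=0 s8=1 s1=1 s2=1 clk=0 s0=1
t0.Δ1 s6=0 s3=1 s4=0 s5=0 s7=0 s8=1 s1=1 s2=1 clk=1 s0=1
t0.Δ2 s6=0 s3=1 s4=0 s5=0 s7=1 s8=1 s1=1 s2=0 clk=1 s0=1
t0.Δ3 s6=0 s3=1 s4=0 s5=1 s7=1 s8=1 s1=1 s2=0 clk=1 s0=1
t1.Δ0 s6=0 s3=1 s4=0 s5=1 s7=1 s8=1 s1=1 s2=0 clk=1 s0=1
t1.Δ1 s6=0 s3=1 s4=0 s5=1 s7=1 s8=1 s1=1 s2=0 clk=0 s0=1
t2.Δ0 s6=0 s3=1 s4=0 s5=1 s7=1 s8=1 s1=1 s2=0 clk=0 s0=1
t2.Δ1 s6=0 s3=1 s4=0 s5=1 s7=1 s8=1 s1=1 s2=0 clk=1 s0=1
t2.Δ2 s6=0 s3=1 s4=0 s5=1 s7=1 s8=1 s1=1 s2=1 clk=1 s0=1
t2.Δ3 s6=0 s3=1 s4=0 s5=0 s7=1 s8=1 s1=1 s2=1 clk=1 s0=1
t3.Δ0 s6=0 s3=1 s4=0 s5=0 s7=1 s8=1 s1=1 s2=1 clk=1 s0=1
t3.Δ1 s6=0 s3=1 s4=0 s5=0 s7=1 s8=1 s1=1 s2=1 clk=0 s0=1
t4.Δ0 s6=0 s3=1 s4=0 s5=0 s7=1 s8=1 s1=1 s2=1 clk=0 s0=1
t4.Δ1 s6=0 s3=1 s4=0 s5=0 s7=1 s8=1 s1=1 s2=1 clk=1 s0=1
t5.Δ0 s6=0 s3=1 s4=0 s5=0 s7=1 s8=1 s1=1 s2=1 clk=1 s0=1
t5.Δ1 s6=0 s3=1 s4=0 s5=0 s7=1 s8=1 s1=1 s2=1 clk=0 s0=1
t6.Δ0 s6=0 s3=1 s4=0 s5=0 s7=1 s8=1 s1=1 s2=1 clk=0 s0=1
t6.Δ1 s6=0 s3=1 s4=0 s5=0 s7=1 s8=1 s1=1 s2=1 clk=1 s0=1

2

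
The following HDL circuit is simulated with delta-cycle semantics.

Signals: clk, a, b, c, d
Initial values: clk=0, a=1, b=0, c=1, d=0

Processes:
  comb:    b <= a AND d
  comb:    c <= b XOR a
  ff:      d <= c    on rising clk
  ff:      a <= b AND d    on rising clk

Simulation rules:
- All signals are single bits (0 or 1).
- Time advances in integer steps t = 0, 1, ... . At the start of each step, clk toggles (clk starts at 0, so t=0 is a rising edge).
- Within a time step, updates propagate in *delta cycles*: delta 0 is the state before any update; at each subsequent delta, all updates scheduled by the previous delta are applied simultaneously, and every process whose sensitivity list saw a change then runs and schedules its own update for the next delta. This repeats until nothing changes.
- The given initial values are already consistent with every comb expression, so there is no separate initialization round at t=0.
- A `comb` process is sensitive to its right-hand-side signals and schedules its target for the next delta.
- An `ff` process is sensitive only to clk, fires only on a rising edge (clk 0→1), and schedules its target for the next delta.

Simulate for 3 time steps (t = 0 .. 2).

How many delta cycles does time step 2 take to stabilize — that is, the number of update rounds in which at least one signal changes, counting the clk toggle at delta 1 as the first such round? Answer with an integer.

2

t=0 Δ0: c=1 clk=0 a=1 b=0 d=0
  Δ1: clk:0→1
  Δ2: a:1→0, d:0→1
  Δ3: c:1→0
  (3Δ to stable)
t=1 Δ0: c=0 clk=1 a=0 b=0 d=1
  Δ1: clk:1→0
  (1Δ to stable)
t=2 Δ0: c=0 clk=0 a=0 b=0 d=1
  Δ1: clk:0→1
  Δ2: d:1→0
  (2Δ to stable)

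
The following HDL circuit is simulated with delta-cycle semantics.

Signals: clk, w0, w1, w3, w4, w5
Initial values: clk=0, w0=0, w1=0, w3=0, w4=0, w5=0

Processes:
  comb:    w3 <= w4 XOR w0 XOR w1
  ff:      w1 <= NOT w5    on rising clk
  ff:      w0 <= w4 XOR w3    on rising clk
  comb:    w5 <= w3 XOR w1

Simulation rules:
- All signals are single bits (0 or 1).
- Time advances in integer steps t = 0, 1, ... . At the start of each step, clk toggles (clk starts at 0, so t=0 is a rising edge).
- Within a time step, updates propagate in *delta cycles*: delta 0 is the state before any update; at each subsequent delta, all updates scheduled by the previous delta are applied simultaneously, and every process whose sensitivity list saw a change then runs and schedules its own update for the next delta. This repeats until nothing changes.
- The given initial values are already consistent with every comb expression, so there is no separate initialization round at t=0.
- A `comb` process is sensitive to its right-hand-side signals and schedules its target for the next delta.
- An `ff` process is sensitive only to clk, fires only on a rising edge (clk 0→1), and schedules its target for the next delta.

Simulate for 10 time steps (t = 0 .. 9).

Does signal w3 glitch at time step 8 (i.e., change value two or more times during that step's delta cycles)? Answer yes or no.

t0.Δ0 clk=0 w3=0 w4=0 w5=0 w0=0 w1=0
t0.Δ1 clk=1 w3=0 w4=0 w5=0 w0=0 w1=0
t0.Δ2 clk=1 w3=0 w4=0 w5=0 w0=0 w1=1
t0.Δ3 clk=1 w3=1 w4=0 w5=1 w0=0 w1=1
t0.Δ4 clk=1 w3=1 w4=0 w5=0 w0=0 w1=1
t1.Δ0 clk=1 w3=1 w4=0 w5=0 w0=0 w1=1
t1.Δ1 clk=0 w3=1 w4=0 w5=0 w0=0 w1=1
t2.Δ0 clk=0 w3=1 w4=0 w5=0 w0=0 w1=1
t2.Δ1 clk=1 w3=1 w4=0 w5=0 w0=0 w1=1
t2.Δ2 clk=1 w3=1 w4=0 w5=0 w0=1 w1=1
t2.Δ3 clk=1 w3=0 w4=0 w5=0 w0=1 w1=1
t2.Δ4 clk=1 w3=0 w4=0 w5=1 w0=1 w1=1
t3.Δ0 clk=1 w3=0 w4=0 w5=1 w0=1 w1=1
t3.Δ1 clk=0 w3=0 w4=0 w5=1 w0=1 w1=1
t4.Δ0 clk=0 w3=0 w4=0 w5=1 w0=1 w1=1
t4.Δ1 clk=1 w3=0 w4=0 w5=1 w0=1 w1=1
t4.Δ2 clk=1 w3=0 w4=0 w5=1 w0=0 w1=0
t4.Δ3 clk=1 w3=0 w4=0 w5=0 w0=0 w1=0
t5.Δ0 clk=1 w3=0 w4=0 w5=0 w0=0 w1=0
t5.Δ1 clk=0 w3=0 w4=0 w5=0 w0=0 w1=0
t6.Δ0 clk=0 w3=0 w4=0 w5=0 w0=0 w1=0
t6.Δ1 clk=1 w3=0 w4=0 w5=0 w0=0 w1=0
t6.Δ2 clk=1 w3=0 w4=0 w5=0 w0=0 w1=1
t6.Δ3 clk=1 w3=1 w4=0 w5=1 w0=0 w1=1
t6.Δ4 clk=1 w3=1 w4=0 w5=0 w0=0 w1=1
t7.Δ0 clk=1 w3=1 w4=0 w5=0 w0=0 w1=1
t7.Δ1 clk=0 w3=1 w4=0 w5=0 w0=0 w1=1
t8.Δ0 clk=0 w3=1 w4=0 w5=0 w0=0 w1=1
t8.Δ1 clk=1 w3=1 w4=0 w5=0 w0=0 w1=1
t8.Δ2 clk=1 w3=1 w4=0 w5=0 w0=1 w1=1
t8.Δ3 clk=1 w3=0 w4=0 w5=0 w0=1 w1=1
t8.Δ4 clk=1 w3=0 w4=0 w5=1 w0=1 w1=1
t9.Δ0 clk=1 w3=0 w4=0 w5=1 w0=1 w1=1
t9.Δ1 clk=0 w3=0 w4=0 w5=1 w0=1 w1=1

no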